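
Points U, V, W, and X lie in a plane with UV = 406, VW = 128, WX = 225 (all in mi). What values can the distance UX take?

53 ≤ UX ≤ 759 mi

The maximum is all hops collinear in one direction: 406 + 128 + 225 = 759.
The longest hop is 406; the others sum to 353. Folding the others back against it leaves at least 406 − 353 = 53.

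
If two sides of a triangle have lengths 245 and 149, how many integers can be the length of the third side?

The third side lies in the open interval (96, 394).
Integers from 97 to 393 inclusive: 393 − 97 + 1 = 297.

297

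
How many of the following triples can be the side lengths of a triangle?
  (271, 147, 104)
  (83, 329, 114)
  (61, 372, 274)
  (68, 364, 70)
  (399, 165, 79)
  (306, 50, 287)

1

(104,147,271): 104+147 ≤ 271 → not valid
(83,114,329): 83+114 ≤ 329 → not valid
(61,274,372): 61+274 ≤ 372 → not valid
(68,70,364): 68+70 ≤ 364 → not valid
(79,165,399): 79+165 ≤ 399 → not valid
(50,287,306): 50+287 > 306 → valid
1 of the 6 triples forms a triangle.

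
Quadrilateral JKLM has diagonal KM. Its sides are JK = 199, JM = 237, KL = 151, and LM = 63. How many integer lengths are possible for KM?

125

From triangle JKM: 38 < KM < 436.
From triangle LKM: 88 < KM < 214.
Intersection: 88 < KM < 214, so integers 89 through 213: 125 values.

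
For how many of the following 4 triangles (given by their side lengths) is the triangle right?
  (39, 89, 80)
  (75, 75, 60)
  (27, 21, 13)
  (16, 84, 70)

1

(39,89,80): 39²+80² = 7921 = 89² → right
(75,75,60): 60²+75² = 9225 > 5625 = 75² → acute
(27,21,13): 13²+21² = 610 < 729 = 27² → obtuse
(16,84,70): 16²+70² = 5156 < 7056 = 84² → obtuse
1 of the 4 is right.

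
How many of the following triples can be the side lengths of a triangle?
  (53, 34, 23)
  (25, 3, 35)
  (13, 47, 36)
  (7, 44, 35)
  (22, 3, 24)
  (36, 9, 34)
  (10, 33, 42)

(23,34,53): 23+34 > 53 → valid
(3,25,35): 3+25 ≤ 35 → not valid
(13,36,47): 13+36 > 47 → valid
(7,35,44): 7+35 ≤ 44 → not valid
(3,22,24): 3+22 > 24 → valid
(9,34,36): 9+34 > 36 → valid
(10,33,42): 10+33 > 42 → valid
5 of the 7 triples form a triangle.

5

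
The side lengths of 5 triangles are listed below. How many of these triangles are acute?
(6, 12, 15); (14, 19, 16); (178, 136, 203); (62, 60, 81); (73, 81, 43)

(6,12,15): 6²+12² = 180 < 225 = 15² → obtuse
(14,19,16): 14²+16² = 452 > 361 = 19² → acute
(178,136,203): 136²+178² = 50180 > 41209 = 203² → acute
(62,60,81): 60²+62² = 7444 > 6561 = 81² → acute
(73,81,43): 43²+73² = 7178 > 6561 = 81² → acute
4 of the 5 are acute.

4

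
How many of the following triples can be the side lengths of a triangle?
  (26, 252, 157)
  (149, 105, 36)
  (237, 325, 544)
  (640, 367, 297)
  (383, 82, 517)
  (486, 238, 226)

2

(26,157,252): 26+157 ≤ 252 → not valid
(36,105,149): 36+105 ≤ 149 → not valid
(237,325,544): 237+325 > 544 → valid
(297,367,640): 297+367 > 640 → valid
(82,383,517): 82+383 ≤ 517 → not valid
(226,238,486): 226+238 ≤ 486 → not valid
2 of the 6 triples form a triangle.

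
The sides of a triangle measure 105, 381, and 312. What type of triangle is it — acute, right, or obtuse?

Compare the square of the longest side to the sum of squares of the other two: 105² + 312² = 108369 < 145161 = 381².

obtuse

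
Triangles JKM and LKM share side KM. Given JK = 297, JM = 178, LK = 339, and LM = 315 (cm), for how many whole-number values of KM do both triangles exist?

From triangle JKM: 119 < KM < 475.
From triangle LKM: 24 < KM < 654.
Intersection: 119 < KM < 475, so integers 120 through 474: 355 values.

355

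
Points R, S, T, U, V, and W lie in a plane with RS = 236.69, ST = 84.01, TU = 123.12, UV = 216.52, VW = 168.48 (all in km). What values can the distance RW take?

0 ≤ RW ≤ 828.82 km

The maximum is all hops collinear in one direction: 236.69 + 84.01 + 123.12 + 216.52 + 168.48 = 828.82.
The longest hop is 236.69; the others sum to 592.13. Since 236.69 ≤ 592.13, the path can fold back on itself completely, so the minimum distance is 0.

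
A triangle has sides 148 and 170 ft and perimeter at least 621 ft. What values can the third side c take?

Triangle inequality alone gives 22 < c < 318.
The perimeter condition gives c ≥ 621 − 148 − 170 = 303.
Intersecting the two: 303 ≤ c < 318.

303 ≤ c < 318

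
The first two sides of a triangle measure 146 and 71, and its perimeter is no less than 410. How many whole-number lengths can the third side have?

Triangle inequality: 75 < x < 217. Perimeter ≥ 410 gives x ≥ 410 − 146 − 71 = 193.
So 193 ≤ x < 217; integers 193 through 216: 24 values.

24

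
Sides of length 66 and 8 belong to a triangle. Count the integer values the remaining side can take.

15

The third side lies in the open interval (58, 74).
Integers from 59 to 73 inclusive: 73 − 59 + 1 = 15.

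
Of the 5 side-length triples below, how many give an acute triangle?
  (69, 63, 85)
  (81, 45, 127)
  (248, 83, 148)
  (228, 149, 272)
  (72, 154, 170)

(69,63,85): 63²+69² = 8730 > 7225 = 85² → acute
(81,45,127): 45+81 ≤ 127, not a triangle
(248,83,148): 83+148 ≤ 248, not a triangle
(228,149,272): 149²+228² = 74185 > 73984 = 272² → acute
(72,154,170): 72²+154² = 28900 = 170² → right
2 of the 5 are acute.

2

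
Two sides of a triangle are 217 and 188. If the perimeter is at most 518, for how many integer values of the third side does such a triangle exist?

84

Triangle inequality: 29 < x < 405. Perimeter ≤ 518 gives x ≤ 518 − 217 − 188 = 113.
So 29 < x ≤ 113; integers 30 through 113: 84 values.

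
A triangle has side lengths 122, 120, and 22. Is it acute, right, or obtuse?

Compare the square of the longest side to the sum of squares of the other two: 22² + 120² = 14884 = 122².

right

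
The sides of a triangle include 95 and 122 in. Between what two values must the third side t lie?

27 < t < 217

By the triangle inequality, t must be less than 95 + 122 = 217 and greater than |95 − 122| = 27.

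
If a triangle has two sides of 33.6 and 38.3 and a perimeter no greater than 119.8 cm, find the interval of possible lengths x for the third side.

Triangle inequality alone gives 4.7 < x < 71.9.
The perimeter condition gives x ≤ 119.8 − 33.6 − 38.3 = 47.9.
Intersecting the two: 4.7 < x ≤ 47.9.

4.7 < x ≤ 47.9 cm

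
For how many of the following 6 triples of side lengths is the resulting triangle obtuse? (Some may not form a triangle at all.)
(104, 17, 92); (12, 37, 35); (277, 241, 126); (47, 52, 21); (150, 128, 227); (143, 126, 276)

(104,17,92): 17²+92² = 8753 < 10816 = 104² → obtuse
(12,37,35): 12²+35² = 1369 = 37² → right
(277,241,126): 126²+241² = 73957 < 76729 = 277² → obtuse
(47,52,21): 21²+47² = 2650 < 2704 = 52² → obtuse
(150,128,227): 128²+150² = 38884 < 51529 = 227² → obtuse
(143,126,276): 126+143 ≤ 276, not a triangle
4 of the 6 are obtuse.

4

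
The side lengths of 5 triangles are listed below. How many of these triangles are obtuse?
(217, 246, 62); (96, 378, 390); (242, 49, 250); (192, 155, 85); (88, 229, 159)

4

(217,246,62): 62²+217² = 50933 < 60516 = 246² → obtuse
(96,378,390): 96²+378² = 152100 = 390² → right
(242,49,250): 49²+242² = 60965 < 62500 = 250² → obtuse
(192,155,85): 85²+155² = 31250 < 36864 = 192² → obtuse
(88,229,159): 88²+159² = 33025 < 52441 = 229² → obtuse
4 of the 5 are obtuse.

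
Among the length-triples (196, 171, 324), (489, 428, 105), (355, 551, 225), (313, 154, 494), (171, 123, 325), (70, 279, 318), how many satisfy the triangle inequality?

4

(171,196,324): 171+196 > 324 → valid
(105,428,489): 105+428 > 489 → valid
(225,355,551): 225+355 > 551 → valid
(154,313,494): 154+313 ≤ 494 → not valid
(123,171,325): 123+171 ≤ 325 → not valid
(70,279,318): 70+279 > 318 → valid
4 of the 6 triples form a triangle.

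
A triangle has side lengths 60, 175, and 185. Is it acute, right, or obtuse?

right

Compare the square of the longest side to the sum of squares of the other two: 60² + 175² = 34225 = 185².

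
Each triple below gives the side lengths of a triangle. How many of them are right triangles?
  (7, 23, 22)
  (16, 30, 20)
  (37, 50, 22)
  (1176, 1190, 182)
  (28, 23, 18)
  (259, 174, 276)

1

(7,23,22): 7²+22² = 533 > 529 = 23² → acute
(16,30,20): 16²+20² = 656 < 900 = 30² → obtuse
(37,50,22): 22²+37² = 1853 < 2500 = 50² → obtuse
(1176,1190,182): 182²+1176² = 1416100 = 1190² → right
(28,23,18): 18²+23² = 853 > 784 = 28² → acute
(259,174,276): 174²+259² = 97357 > 76176 = 276² → acute
1 of the 6 is right.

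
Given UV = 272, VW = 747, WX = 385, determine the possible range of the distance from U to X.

The maximum is all hops collinear in one direction: 272 + 747 + 385 = 1404.
The longest hop is 747; the others sum to 657. Folding the others back against it leaves at least 747 − 657 = 90.

90 ≤ UX ≤ 1404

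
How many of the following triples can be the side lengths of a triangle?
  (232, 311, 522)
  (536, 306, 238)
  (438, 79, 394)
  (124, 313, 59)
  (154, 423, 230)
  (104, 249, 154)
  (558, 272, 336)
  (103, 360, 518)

(232,311,522): 232+311 > 522 → valid
(238,306,536): 238+306 > 536 → valid
(79,394,438): 79+394 > 438 → valid
(59,124,313): 59+124 ≤ 313 → not valid
(154,230,423): 154+230 ≤ 423 → not valid
(104,154,249): 104+154 > 249 → valid
(272,336,558): 272+336 > 558 → valid
(103,360,518): 103+360 ≤ 518 → not valid
5 of the 8 triples form a triangle.

5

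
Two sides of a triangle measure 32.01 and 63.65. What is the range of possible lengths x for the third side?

31.64 < x < 95.66

By the triangle inequality, x must be less than 32.01 + 63.65 = 95.66 and greater than |32.01 − 63.65| = 31.64.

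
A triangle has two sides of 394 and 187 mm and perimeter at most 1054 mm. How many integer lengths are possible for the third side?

Triangle inequality: 207 < x < 581. Perimeter ≤ 1054 gives x ≤ 1054 − 394 − 187 = 473.
So 207 < x ≤ 473; integers 208 through 473: 266 values.

266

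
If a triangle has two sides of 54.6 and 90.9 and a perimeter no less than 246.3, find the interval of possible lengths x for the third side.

100.8 ≤ x < 145.5

Triangle inequality alone gives 36.3 < x < 145.5.
The perimeter condition gives x ≥ 246.3 − 54.6 − 90.9 = 100.8.
Intersecting the two: 100.8 ≤ x < 145.5.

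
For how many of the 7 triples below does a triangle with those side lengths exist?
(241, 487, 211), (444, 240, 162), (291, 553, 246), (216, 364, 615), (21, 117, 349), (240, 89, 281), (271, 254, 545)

1

(211,241,487): 211+241 ≤ 487 → not valid
(162,240,444): 162+240 ≤ 444 → not valid
(246,291,553): 246+291 ≤ 553 → not valid
(216,364,615): 216+364 ≤ 615 → not valid
(21,117,349): 21+117 ≤ 349 → not valid
(89,240,281): 89+240 > 281 → valid
(254,271,545): 254+271 ≤ 545 → not valid
1 of the 7 triples forms a triangle.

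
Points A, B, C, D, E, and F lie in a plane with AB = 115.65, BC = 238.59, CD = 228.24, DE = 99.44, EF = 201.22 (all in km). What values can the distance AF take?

0 ≤ AF ≤ 883.14 km

The maximum is all hops collinear in one direction: 115.65 + 238.59 + 228.24 + 99.44 + 201.22 = 883.14.
The longest hop is 238.59; the others sum to 644.55. Since 238.59 ≤ 644.55, the path can fold back on itself completely, so the minimum distance is 0.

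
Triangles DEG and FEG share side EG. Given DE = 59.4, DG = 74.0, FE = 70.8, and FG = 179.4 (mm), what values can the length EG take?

108.6 < EG < 133.4

From triangle DEG: |59.4 − 74.0| < EG < 59.4 + 74.0, i.e. 14.6 < EG < 133.4.
From triangle FEG: 108.6 < EG < 250.2.
Both must hold, so EG lies in the intersection.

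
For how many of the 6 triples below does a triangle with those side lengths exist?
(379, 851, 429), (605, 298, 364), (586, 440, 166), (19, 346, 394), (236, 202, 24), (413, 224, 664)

2

(379,429,851): 379+429 ≤ 851 → not valid
(298,364,605): 298+364 > 605 → valid
(166,440,586): 166+440 > 586 → valid
(19,346,394): 19+346 ≤ 394 → not valid
(24,202,236): 24+202 ≤ 236 → not valid
(224,413,664): 224+413 ≤ 664 → not valid
2 of the 6 triples form a triangle.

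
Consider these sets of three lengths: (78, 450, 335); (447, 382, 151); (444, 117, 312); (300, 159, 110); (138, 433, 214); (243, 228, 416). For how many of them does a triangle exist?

(78,335,450): 78+335 ≤ 450 → not valid
(151,382,447): 151+382 > 447 → valid
(117,312,444): 117+312 ≤ 444 → not valid
(110,159,300): 110+159 ≤ 300 → not valid
(138,214,433): 138+214 ≤ 433 → not valid
(228,243,416): 228+243 > 416 → valid
2 of the 6 triples form a triangle.

2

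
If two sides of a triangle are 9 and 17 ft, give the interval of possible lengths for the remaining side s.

8 < s < 26 (ft)

By the triangle inequality, s must be less than 9 + 17 = 26 and greater than |9 − 17| = 8.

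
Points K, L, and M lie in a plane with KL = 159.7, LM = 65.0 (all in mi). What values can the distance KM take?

94.7 ≤ KM ≤ 224.7 mi

By the triangle inequality, |159.7 − 65.0| ≤ KM ≤ 159.7 + 65.0.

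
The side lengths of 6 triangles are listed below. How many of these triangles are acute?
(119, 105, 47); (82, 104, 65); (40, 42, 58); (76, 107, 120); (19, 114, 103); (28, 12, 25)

2

(119,105,47): 47²+105² = 13234 < 14161 = 119² → obtuse
(82,104,65): 65²+82² = 10949 > 10816 = 104² → acute
(40,42,58): 40²+42² = 3364 = 58² → right
(76,107,120): 76²+107² = 17225 > 14400 = 120² → acute
(19,114,103): 19²+103² = 10970 < 12996 = 114² → obtuse
(28,12,25): 12²+25² = 769 < 784 = 28² → obtuse
2 of the 6 are acute.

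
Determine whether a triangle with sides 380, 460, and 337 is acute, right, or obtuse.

Compare the square of the longest side to the sum of squares of the other two: 337² + 380² = 257969 > 211600 = 460².

acute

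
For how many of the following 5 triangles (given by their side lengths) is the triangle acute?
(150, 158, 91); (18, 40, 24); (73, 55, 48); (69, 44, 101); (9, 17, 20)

1

(150,158,91): 91²+150² = 30781 > 24964 = 158² → acute
(18,40,24): 18²+24² = 900 < 1600 = 40² → obtuse
(73,55,48): 48²+55² = 5329 = 73² → right
(69,44,101): 44²+69² = 6697 < 10201 = 101² → obtuse
(9,17,20): 9²+17² = 370 < 400 = 20² → obtuse
1 of the 5 is acute.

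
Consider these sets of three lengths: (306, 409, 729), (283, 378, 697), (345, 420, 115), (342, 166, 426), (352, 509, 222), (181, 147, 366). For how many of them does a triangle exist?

(306,409,729): 306+409 ≤ 729 → not valid
(283,378,697): 283+378 ≤ 697 → not valid
(115,345,420): 115+345 > 420 → valid
(166,342,426): 166+342 > 426 → valid
(222,352,509): 222+352 > 509 → valid
(147,181,366): 147+181 ≤ 366 → not valid
3 of the 6 triples form a triangle.

3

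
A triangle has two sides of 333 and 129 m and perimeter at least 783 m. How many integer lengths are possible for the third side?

Triangle inequality: 204 < x < 462. Perimeter ≥ 783 gives x ≥ 783 − 333 − 129 = 321.
So 321 ≤ x < 462; integers 321 through 461: 141 values.

141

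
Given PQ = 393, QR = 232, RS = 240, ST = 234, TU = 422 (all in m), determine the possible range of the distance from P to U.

The maximum is all hops collinear in one direction: 393 + 232 + 240 + 234 + 422 = 1521.
The longest hop is 422; the others sum to 1099. Since 422 ≤ 1099, the path can fold back on itself completely, so the minimum distance is 0.

0 ≤ PU ≤ 1521 m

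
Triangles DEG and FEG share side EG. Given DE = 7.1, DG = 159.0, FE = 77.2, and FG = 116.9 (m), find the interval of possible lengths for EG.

From triangle DEG: |7.1 − 159.0| < EG < 7.1 + 159.0, i.e. 151.9 < EG < 166.1.
From triangle FEG: 39.7 < EG < 194.1.
Both must hold, so EG lies in the intersection.

151.9 < EG < 166.1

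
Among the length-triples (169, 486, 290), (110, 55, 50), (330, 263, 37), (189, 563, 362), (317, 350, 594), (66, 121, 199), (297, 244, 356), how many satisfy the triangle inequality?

(169,290,486): 169+290 ≤ 486 → not valid
(50,55,110): 50+55 ≤ 110 → not valid
(37,263,330): 37+263 ≤ 330 → not valid
(189,362,563): 189+362 ≤ 563 → not valid
(317,350,594): 317+350 > 594 → valid
(66,121,199): 66+121 ≤ 199 → not valid
(244,297,356): 244+297 > 356 → valid
2 of the 7 triples form a triangle.

2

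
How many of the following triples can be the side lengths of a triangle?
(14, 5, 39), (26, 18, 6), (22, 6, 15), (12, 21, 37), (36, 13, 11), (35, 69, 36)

(5,14,39): 5+14 ≤ 39 → not valid
(6,18,26): 6+18 ≤ 26 → not valid
(6,15,22): 6+15 ≤ 22 → not valid
(12,21,37): 12+21 ≤ 37 → not valid
(11,13,36): 11+13 ≤ 36 → not valid
(35,36,69): 35+36 > 69 → valid
1 of the 6 triples forms a triangle.

1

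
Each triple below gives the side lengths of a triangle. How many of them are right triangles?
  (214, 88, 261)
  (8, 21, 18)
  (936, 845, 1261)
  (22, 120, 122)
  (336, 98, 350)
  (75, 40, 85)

(214,88,261): 88²+214² = 53540 < 68121 = 261² → obtuse
(8,21,18): 8²+18² = 388 < 441 = 21² → obtuse
(936,845,1261): 845²+936² = 1590121 = 1261² → right
(22,120,122): 22²+120² = 14884 = 122² → right
(336,98,350): 98²+336² = 122500 = 350² → right
(75,40,85): 40²+75² = 7225 = 85² → right
4 of the 6 are right.

4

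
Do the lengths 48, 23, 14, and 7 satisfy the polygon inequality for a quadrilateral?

No

For a quadrilateral, each side must be shorter than the sum of the others.
Here the longest side is 48, but the remaining 3 sides sum to only 44.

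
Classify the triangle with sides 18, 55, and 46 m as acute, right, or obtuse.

obtuse

Compare the square of the longest side to the sum of squares of the other two: 18² + 46² = 2440 < 3025 = 55².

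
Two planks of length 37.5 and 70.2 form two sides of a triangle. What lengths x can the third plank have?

By the triangle inequality, x must be less than 37.5 + 70.2 = 107.7 and greater than |37.5 − 70.2| = 32.7.

32.7 < x < 107.7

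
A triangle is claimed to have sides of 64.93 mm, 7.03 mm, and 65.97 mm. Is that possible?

Yes

The longest side is 65.97, and the other two sum to 71.96.
Since 71.96 > 65.97, the triangle inequality holds.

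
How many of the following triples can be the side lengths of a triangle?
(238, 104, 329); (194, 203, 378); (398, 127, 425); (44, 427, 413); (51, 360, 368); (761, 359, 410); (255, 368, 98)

(104,238,329): 104+238 > 329 → valid
(194,203,378): 194+203 > 378 → valid
(127,398,425): 127+398 > 425 → valid
(44,413,427): 44+413 > 427 → valid
(51,360,368): 51+360 > 368 → valid
(359,410,761): 359+410 > 761 → valid
(98,255,368): 98+255 ≤ 368 → not valid
6 of the 7 triples form a triangle.

6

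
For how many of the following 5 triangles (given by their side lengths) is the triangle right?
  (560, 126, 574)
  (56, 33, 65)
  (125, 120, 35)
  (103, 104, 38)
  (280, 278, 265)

3

(560,126,574): 126²+560² = 329476 = 574² → right
(56,33,65): 33²+56² = 4225 = 65² → right
(125,120,35): 35²+120² = 15625 = 125² → right
(103,104,38): 38²+103² = 12053 > 10816 = 104² → acute
(280,278,265): 265²+278² = 147509 > 78400 = 280² → acute
3 of the 5 are right.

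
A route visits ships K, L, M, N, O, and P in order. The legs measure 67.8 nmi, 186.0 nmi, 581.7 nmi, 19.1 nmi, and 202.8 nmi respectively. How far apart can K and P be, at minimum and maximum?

The maximum is all hops collinear in one direction: 67.8 + 186.0 + 581.7 + 19.1 + 202.8 = 1057.4.
The longest hop is 581.7; the others sum to 475.7. Folding the others back against it leaves at least 581.7 − 475.7 = 106.0.

106.0 ≤ KP ≤ 1057.4 nmi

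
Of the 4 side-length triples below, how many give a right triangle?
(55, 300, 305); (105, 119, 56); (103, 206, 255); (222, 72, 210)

(55,300,305): 55²+300² = 93025 = 305² → right
(105,119,56): 56²+105² = 14161 = 119² → right
(103,206,255): 103²+206² = 53045 < 65025 = 255² → obtuse
(222,72,210): 72²+210² = 49284 = 222² → right
3 of the 4 are right.

3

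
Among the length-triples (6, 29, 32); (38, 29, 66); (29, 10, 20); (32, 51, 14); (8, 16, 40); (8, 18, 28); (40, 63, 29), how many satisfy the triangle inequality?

4

(6,29,32): 6+29 > 32 → valid
(29,38,66): 29+38 > 66 → valid
(10,20,29): 10+20 > 29 → valid
(14,32,51): 14+32 ≤ 51 → not valid
(8,16,40): 8+16 ≤ 40 → not valid
(8,18,28): 8+18 ≤ 28 → not valid
(29,40,63): 29+40 > 63 → valid
4 of the 7 triples form a triangle.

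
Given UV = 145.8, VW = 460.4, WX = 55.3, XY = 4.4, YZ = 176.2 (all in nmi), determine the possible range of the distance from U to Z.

78.7 ≤ UZ ≤ 842.1 nmi

The maximum is all hops collinear in one direction: 145.8 + 460.4 + 55.3 + 4.4 + 176.2 = 842.1.
The longest hop is 460.4; the others sum to 381.7. Folding the others back against it leaves at least 460.4 − 381.7 = 78.7.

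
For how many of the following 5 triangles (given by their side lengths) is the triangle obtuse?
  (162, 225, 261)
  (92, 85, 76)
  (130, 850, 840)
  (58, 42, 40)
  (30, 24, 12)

(162,225,261): 162²+225² = 76869 > 68121 = 261² → acute
(92,85,76): 76²+85² = 13001 > 8464 = 92² → acute
(130,850,840): 130²+840² = 722500 = 850² → right
(58,42,40): 40²+42² = 3364 = 58² → right
(30,24,12): 12²+24² = 720 < 900 = 30² → obtuse
1 of the 5 is obtuse.

1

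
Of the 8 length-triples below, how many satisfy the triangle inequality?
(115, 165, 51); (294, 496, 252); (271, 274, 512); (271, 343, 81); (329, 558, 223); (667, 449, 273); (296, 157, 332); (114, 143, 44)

7

(51,115,165): 51+115 > 165 → valid
(252,294,496): 252+294 > 496 → valid
(271,274,512): 271+274 > 512 → valid
(81,271,343): 81+271 > 343 → valid
(223,329,558): 223+329 ≤ 558 → not valid
(273,449,667): 273+449 > 667 → valid
(157,296,332): 157+296 > 332 → valid
(44,114,143): 44+114 > 143 → valid
7 of the 8 triples form a triangle.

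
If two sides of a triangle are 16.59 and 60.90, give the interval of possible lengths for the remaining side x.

44.31 < x < 77.49

By the triangle inequality, x must be less than 16.59 + 60.90 = 77.49 and greater than |16.59 − 60.90| = 44.31.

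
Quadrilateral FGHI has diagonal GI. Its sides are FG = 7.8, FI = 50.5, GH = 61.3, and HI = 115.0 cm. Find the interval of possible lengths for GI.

53.7 < GI < 58.3

From triangle FGI: |7.8 − 50.5| < GI < 7.8 + 50.5, i.e. 42.7 < GI < 58.3.
From triangle HGI: 53.7 < GI < 176.3.
Both must hold, so GI lies in the intersection.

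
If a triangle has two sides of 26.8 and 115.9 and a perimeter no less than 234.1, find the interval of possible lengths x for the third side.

91.4 ≤ x < 142.7

Triangle inequality alone gives 89.1 < x < 142.7.
The perimeter condition gives x ≥ 234.1 − 26.8 − 115.9 = 91.4.
Intersecting the two: 91.4 ≤ x < 142.7.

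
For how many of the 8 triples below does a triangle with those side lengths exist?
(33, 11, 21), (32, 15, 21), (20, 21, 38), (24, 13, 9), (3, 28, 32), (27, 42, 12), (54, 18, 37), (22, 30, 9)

4

(11,21,33): 11+21 ≤ 33 → not valid
(15,21,32): 15+21 > 32 → valid
(20,21,38): 20+21 > 38 → valid
(9,13,24): 9+13 ≤ 24 → not valid
(3,28,32): 3+28 ≤ 32 → not valid
(12,27,42): 12+27 ≤ 42 → not valid
(18,37,54): 18+37 > 54 → valid
(9,22,30): 9+22 > 30 → valid
4 of the 8 triples form a triangle.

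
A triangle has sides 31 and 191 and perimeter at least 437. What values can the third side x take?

Triangle inequality alone gives 160 < x < 222.
The perimeter condition gives x ≥ 437 − 31 − 191 = 215.
Intersecting the two: 215 ≤ x < 222.

215 ≤ x < 222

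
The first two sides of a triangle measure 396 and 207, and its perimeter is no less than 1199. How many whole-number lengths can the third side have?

Triangle inequality: 189 < x < 603. Perimeter ≥ 1199 gives x ≥ 1199 − 396 − 207 = 596.
So 596 ≤ x < 603; integers 596 through 602: 7 values.

7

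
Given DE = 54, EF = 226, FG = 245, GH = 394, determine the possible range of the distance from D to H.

The maximum is all hops collinear in one direction: 54 + 226 + 245 + 394 = 919.
The longest hop is 394; the others sum to 525. Since 394 ≤ 525, the path can fold back on itself completely, so the minimum distance is 0.

0 ≤ DH ≤ 919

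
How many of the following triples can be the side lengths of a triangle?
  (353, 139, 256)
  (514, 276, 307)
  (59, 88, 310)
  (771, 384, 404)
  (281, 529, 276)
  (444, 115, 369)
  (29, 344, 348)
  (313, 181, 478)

(139,256,353): 139+256 > 353 → valid
(276,307,514): 276+307 > 514 → valid
(59,88,310): 59+88 ≤ 310 → not valid
(384,404,771): 384+404 > 771 → valid
(276,281,529): 276+281 > 529 → valid
(115,369,444): 115+369 > 444 → valid
(29,344,348): 29+344 > 348 → valid
(181,313,478): 181+313 > 478 → valid
7 of the 8 triples form a triangle.

7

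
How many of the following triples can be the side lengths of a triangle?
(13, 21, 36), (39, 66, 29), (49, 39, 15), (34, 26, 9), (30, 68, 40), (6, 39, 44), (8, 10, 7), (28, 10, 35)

(13,21,36): 13+21 ≤ 36 → not valid
(29,39,66): 29+39 > 66 → valid
(15,39,49): 15+39 > 49 → valid
(9,26,34): 9+26 > 34 → valid
(30,40,68): 30+40 > 68 → valid
(6,39,44): 6+39 > 44 → valid
(7,8,10): 7+8 > 10 → valid
(10,28,35): 10+28 > 35 → valid
7 of the 8 triples form a triangle.

7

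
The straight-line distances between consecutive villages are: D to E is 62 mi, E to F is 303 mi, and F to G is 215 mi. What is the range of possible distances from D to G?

26 ≤ DG ≤ 580 mi

The maximum is all hops collinear in one direction: 62 + 303 + 215 = 580.
The longest hop is 303; the others sum to 277. Folding the others back against it leaves at least 303 − 277 = 26.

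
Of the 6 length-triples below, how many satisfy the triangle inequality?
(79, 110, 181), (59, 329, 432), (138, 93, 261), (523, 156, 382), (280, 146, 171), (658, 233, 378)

(79,110,181): 79+110 > 181 → valid
(59,329,432): 59+329 ≤ 432 → not valid
(93,138,261): 93+138 ≤ 261 → not valid
(156,382,523): 156+382 > 523 → valid
(146,171,280): 146+171 > 280 → valid
(233,378,658): 233+378 ≤ 658 → not valid
3 of the 6 triples form a triangle.

3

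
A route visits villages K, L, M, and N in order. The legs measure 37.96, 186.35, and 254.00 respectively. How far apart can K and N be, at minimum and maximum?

29.69 ≤ KN ≤ 478.31

The maximum is all hops collinear in one direction: 37.96 + 186.35 + 254.00 = 478.31.
The longest hop is 254.00; the others sum to 224.31. Folding the others back against it leaves at least 254.00 − 224.31 = 29.69.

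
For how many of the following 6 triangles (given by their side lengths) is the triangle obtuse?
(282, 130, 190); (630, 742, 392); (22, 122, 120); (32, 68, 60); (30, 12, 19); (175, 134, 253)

3

(282,130,190): 130²+190² = 53000 < 79524 = 282² → obtuse
(630,742,392): 392²+630² = 550564 = 742² → right
(22,122,120): 22²+120² = 14884 = 122² → right
(32,68,60): 32²+60² = 4624 = 68² → right
(30,12,19): 12²+19² = 505 < 900 = 30² → obtuse
(175,134,253): 134²+175² = 48581 < 64009 = 253² → obtuse
3 of the 6 are obtuse.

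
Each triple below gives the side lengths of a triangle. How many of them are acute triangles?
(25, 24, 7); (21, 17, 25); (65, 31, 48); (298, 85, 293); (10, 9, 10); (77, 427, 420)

(25,24,7): 7²+24² = 625 = 25² → right
(21,17,25): 17²+21² = 730 > 625 = 25² → acute
(65,31,48): 31²+48² = 3265 < 4225 = 65² → obtuse
(298,85,293): 85²+293² = 93074 > 88804 = 298² → acute
(10,9,10): 9²+10² = 181 > 100 = 10² → acute
(77,427,420): 77²+420² = 182329 = 427² → right
3 of the 6 are acute.

3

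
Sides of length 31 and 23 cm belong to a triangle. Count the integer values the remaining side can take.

45

The third side lies in the open interval (8, 54).
Integers from 9 to 53 inclusive: 53 − 9 + 1 = 45.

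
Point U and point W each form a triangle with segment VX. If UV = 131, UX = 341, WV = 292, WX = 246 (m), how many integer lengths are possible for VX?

261

From triangle UVX: 210 < VX < 472.
From triangle WVX: 46 < VX < 538.
Intersection: 210 < VX < 472, so integers 211 through 471: 261 values.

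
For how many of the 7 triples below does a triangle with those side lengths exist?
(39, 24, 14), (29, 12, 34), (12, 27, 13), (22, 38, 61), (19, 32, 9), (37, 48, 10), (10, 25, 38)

(14,24,39): 14+24 ≤ 39 → not valid
(12,29,34): 12+29 > 34 → valid
(12,13,27): 12+13 ≤ 27 → not valid
(22,38,61): 22+38 ≤ 61 → not valid
(9,19,32): 9+19 ≤ 32 → not valid
(10,37,48): 10+37 ≤ 48 → not valid
(10,25,38): 10+25 ≤ 38 → not valid
1 of the 7 triples forms a triangle.

1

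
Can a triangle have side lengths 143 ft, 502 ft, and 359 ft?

The two shorter sides sum to 502, exactly equal to the longest side 502.
That gives only a degenerate (flat) triangle — the inequality must be strict.

No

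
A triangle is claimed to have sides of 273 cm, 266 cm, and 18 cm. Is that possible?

Yes

The longest side is 273, and the other two sum to 284.
Since 284 > 273, the triangle inequality holds.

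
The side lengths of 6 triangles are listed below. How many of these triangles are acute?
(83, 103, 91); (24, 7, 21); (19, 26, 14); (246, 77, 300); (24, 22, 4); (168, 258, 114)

(83,103,91): 83²+91² = 15170 > 10609 = 103² → acute
(24,7,21): 7²+21² = 490 < 576 = 24² → obtuse
(19,26,14): 14²+19² = 557 < 676 = 26² → obtuse
(246,77,300): 77²+246² = 66445 < 90000 = 300² → obtuse
(24,22,4): 4²+22² = 500 < 576 = 24² → obtuse
(168,258,114): 114²+168² = 41220 < 66564 = 258² → obtuse
1 of the 6 is acute.

1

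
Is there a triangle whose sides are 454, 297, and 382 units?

Yes

The longest side is 454, and the other two sum to 679.
Since 679 > 454, the triangle inequality holds.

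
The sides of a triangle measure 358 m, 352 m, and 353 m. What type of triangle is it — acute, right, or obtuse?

Compare the square of the longest side to the sum of squares of the other two: 352² + 353² = 248513 > 128164 = 358².

acute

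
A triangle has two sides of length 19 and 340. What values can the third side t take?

321 < t < 359

By the triangle inequality, t must be less than 19 + 340 = 359 and greater than |19 − 340| = 321.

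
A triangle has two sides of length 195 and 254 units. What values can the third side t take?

By the triangle inequality, t must be less than 195 + 254 = 449 and greater than |195 − 254| = 59.

59 < t < 449 (units)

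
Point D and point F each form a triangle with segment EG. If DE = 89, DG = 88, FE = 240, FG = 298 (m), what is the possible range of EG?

From triangle DEG: |89 − 88| < EG < 89 + 88, i.e. 1 < EG < 177.
From triangle FEG: 58 < EG < 538.
Both must hold, so EG lies in the intersection.

58 < EG < 177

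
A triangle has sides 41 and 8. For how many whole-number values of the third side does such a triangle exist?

The third side lies in the open interval (33, 49).
Integers from 34 to 48 inclusive: 48 − 34 + 1 = 15.

15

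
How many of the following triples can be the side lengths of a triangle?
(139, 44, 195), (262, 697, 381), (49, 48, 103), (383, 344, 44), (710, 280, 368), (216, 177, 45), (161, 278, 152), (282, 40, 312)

4

(44,139,195): 44+139 ≤ 195 → not valid
(262,381,697): 262+381 ≤ 697 → not valid
(48,49,103): 48+49 ≤ 103 → not valid
(44,344,383): 44+344 > 383 → valid
(280,368,710): 280+368 ≤ 710 → not valid
(45,177,216): 45+177 > 216 → valid
(152,161,278): 152+161 > 278 → valid
(40,282,312): 40+282 > 312 → valid
4 of the 8 triples form a triangle.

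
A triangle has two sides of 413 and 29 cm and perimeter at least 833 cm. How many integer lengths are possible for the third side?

51

Triangle inequality: 384 < x < 442. Perimeter ≥ 833 gives x ≥ 833 − 413 − 29 = 391.
So 391 ≤ x < 442; integers 391 through 441: 51 values.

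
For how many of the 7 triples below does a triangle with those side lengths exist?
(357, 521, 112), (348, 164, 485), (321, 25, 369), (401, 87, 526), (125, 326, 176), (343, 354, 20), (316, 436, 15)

2

(112,357,521): 112+357 ≤ 521 → not valid
(164,348,485): 164+348 > 485 → valid
(25,321,369): 25+321 ≤ 369 → not valid
(87,401,526): 87+401 ≤ 526 → not valid
(125,176,326): 125+176 ≤ 326 → not valid
(20,343,354): 20+343 > 354 → valid
(15,316,436): 15+316 ≤ 436 → not valid
2 of the 7 triples form a triangle.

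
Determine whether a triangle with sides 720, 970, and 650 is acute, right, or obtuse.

right

Compare the square of the longest side to the sum of squares of the other two: 650² + 720² = 940900 = 970².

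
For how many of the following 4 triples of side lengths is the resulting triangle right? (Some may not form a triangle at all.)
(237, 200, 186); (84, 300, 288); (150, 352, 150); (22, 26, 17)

1

(237,200,186): 186²+200² = 74596 > 56169 = 237² → acute
(84,300,288): 84²+288² = 90000 = 300² → right
(150,352,150): 150+150 ≤ 352, not a triangle
(22,26,17): 17²+22² = 773 > 676 = 26² → acute
1 of the 4 is right.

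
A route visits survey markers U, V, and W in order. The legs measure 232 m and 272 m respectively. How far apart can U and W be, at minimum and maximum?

By the triangle inequality, |232 − 272| ≤ UW ≤ 232 + 272.

40 ≤ UW ≤ 504 m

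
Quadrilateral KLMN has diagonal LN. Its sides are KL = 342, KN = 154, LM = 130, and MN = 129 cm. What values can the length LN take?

From triangle KLN: |342 − 154| < LN < 342 + 154, i.e. 188 < LN < 496.
From triangle MLN: 1 < LN < 259.
Both must hold, so LN lies in the intersection.

188 < LN < 259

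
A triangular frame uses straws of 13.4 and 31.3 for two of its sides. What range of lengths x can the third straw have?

By the triangle inequality, x must be less than 13.4 + 31.3 = 44.7 and greater than |13.4 − 31.3| = 17.9.

17.9 < x < 44.7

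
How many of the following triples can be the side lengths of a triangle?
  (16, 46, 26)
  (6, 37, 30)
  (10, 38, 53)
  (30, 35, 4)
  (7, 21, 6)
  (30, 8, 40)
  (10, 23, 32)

1

(16,26,46): 16+26 ≤ 46 → not valid
(6,30,37): 6+30 ≤ 37 → not valid
(10,38,53): 10+38 ≤ 53 → not valid
(4,30,35): 4+30 ≤ 35 → not valid
(6,7,21): 6+7 ≤ 21 → not valid
(8,30,40): 8+30 ≤ 40 → not valid
(10,23,32): 10+23 > 32 → valid
1 of the 7 triples forms a triangle.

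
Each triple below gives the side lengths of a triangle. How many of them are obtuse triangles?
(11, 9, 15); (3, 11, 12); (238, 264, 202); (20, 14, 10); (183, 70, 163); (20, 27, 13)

5

(11,9,15): 9²+11² = 202 < 225 = 15² → obtuse
(3,11,12): 3²+11² = 130 < 144 = 12² → obtuse
(238,264,202): 202²+238² = 97448 > 69696 = 264² → acute
(20,14,10): 10²+14² = 296 < 400 = 20² → obtuse
(183,70,163): 70²+163² = 31469 < 33489 = 183² → obtuse
(20,27,13): 13²+20² = 569 < 729 = 27² → obtuse
5 of the 6 are obtuse.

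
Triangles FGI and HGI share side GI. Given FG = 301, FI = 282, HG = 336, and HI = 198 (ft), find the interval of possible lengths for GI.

138 < GI < 534

From triangle FGI: |301 − 282| < GI < 301 + 282, i.e. 19 < GI < 583.
From triangle HGI: 138 < GI < 534.
Both must hold, so GI lies in the intersection.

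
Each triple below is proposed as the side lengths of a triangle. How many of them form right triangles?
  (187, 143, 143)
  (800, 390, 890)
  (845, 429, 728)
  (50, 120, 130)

(187,143,143): 143²+143² = 40898 > 34969 = 187² → acute
(800,390,890): 390²+800² = 792100 = 890² → right
(845,429,728): 429²+728² = 714025 = 845² → right
(50,120,130): 50²+120² = 16900 = 130² → right
3 of the 4 are right.

3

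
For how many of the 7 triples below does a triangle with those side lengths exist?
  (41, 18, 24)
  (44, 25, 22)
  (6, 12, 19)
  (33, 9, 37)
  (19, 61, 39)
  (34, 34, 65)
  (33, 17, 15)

(18,24,41): 18+24 > 41 → valid
(22,25,44): 22+25 > 44 → valid
(6,12,19): 6+12 ≤ 19 → not valid
(9,33,37): 9+33 > 37 → valid
(19,39,61): 19+39 ≤ 61 → not valid
(34,34,65): 34+34 > 65 → valid
(15,17,33): 15+17 ≤ 33 → not valid
4 of the 7 triples form a triangle.

4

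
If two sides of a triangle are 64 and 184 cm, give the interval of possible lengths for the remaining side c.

120 < c < 248 (cm)

By the triangle inequality, c must be less than 64 + 184 = 248 and greater than |64 − 184| = 120.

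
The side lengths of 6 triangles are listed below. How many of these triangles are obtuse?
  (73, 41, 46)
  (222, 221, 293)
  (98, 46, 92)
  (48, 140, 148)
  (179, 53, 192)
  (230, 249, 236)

2

(73,41,46): 41²+46² = 3797 < 5329 = 73² → obtuse
(222,221,293): 221²+222² = 98125 > 85849 = 293² → acute
(98,46,92): 46²+92² = 10580 > 9604 = 98² → acute
(48,140,148): 48²+140² = 21904 = 148² → right
(179,53,192): 53²+179² = 34850 < 36864 = 192² → obtuse
(230,249,236): 230²+236² = 108596 > 62001 = 249² → acute
2 of the 6 are obtuse.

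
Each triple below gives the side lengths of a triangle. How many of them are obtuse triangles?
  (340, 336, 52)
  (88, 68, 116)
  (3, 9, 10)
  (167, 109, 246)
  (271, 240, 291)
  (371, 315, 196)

(340,336,52): 52²+336² = 115600 = 340² → right
(88,68,116): 68²+88² = 12368 < 13456 = 116² → obtuse
(3,9,10): 3²+9² = 90 < 100 = 10² → obtuse
(167,109,246): 109²+167² = 39770 < 60516 = 246² → obtuse
(271,240,291): 240²+271² = 131041 > 84681 = 291² → acute
(371,315,196): 196²+315² = 137641 = 371² → right
3 of the 6 are obtuse.

3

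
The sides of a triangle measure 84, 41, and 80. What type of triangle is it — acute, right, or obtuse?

Compare the square of the longest side to the sum of squares of the other two: 41² + 80² = 8081 > 7056 = 84².

acute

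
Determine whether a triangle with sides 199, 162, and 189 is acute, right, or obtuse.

acute

Compare the square of the longest side to the sum of squares of the other two: 162² + 189² = 61965 > 39601 = 199².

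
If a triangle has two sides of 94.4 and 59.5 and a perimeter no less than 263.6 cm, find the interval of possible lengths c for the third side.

Triangle inequality alone gives 34.9 < c < 153.9.
The perimeter condition gives c ≥ 263.6 − 94.4 − 59.5 = 109.7.
Intersecting the two: 109.7 ≤ c < 153.9.

109.7 ≤ c < 153.9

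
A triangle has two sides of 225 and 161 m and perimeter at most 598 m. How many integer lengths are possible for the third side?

Triangle inequality: 64 < x < 386. Perimeter ≤ 598 gives x ≤ 598 − 225 − 161 = 212.
So 64 < x ≤ 212; integers 65 through 212: 148 values.

148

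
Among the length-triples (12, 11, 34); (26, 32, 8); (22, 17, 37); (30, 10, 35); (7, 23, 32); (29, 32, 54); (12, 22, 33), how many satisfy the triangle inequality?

5

(11,12,34): 11+12 ≤ 34 → not valid
(8,26,32): 8+26 > 32 → valid
(17,22,37): 17+22 > 37 → valid
(10,30,35): 10+30 > 35 → valid
(7,23,32): 7+23 ≤ 32 → not valid
(29,32,54): 29+32 > 54 → valid
(12,22,33): 12+22 > 33 → valid
5 of the 7 triples form a triangle.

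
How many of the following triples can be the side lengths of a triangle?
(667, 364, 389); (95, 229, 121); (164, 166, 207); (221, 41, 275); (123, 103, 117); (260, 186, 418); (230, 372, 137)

(364,389,667): 364+389 > 667 → valid
(95,121,229): 95+121 ≤ 229 → not valid
(164,166,207): 164+166 > 207 → valid
(41,221,275): 41+221 ≤ 275 → not valid
(103,117,123): 103+117 > 123 → valid
(186,260,418): 186+260 > 418 → valid
(137,230,372): 137+230 ≤ 372 → not valid
4 of the 7 triples form a triangle.

4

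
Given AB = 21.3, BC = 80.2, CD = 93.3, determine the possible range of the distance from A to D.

0 ≤ AD ≤ 194.8

The maximum is all hops collinear in one direction: 21.3 + 80.2 + 93.3 = 194.8.
The longest hop is 93.3; the others sum to 101.5. Since 93.3 ≤ 101.5, the path can fold back on itself completely, so the minimum distance is 0.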